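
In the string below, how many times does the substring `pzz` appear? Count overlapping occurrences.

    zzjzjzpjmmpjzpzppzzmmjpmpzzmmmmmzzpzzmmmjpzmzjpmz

Sliding a length-3 window over the 49 characters (47 positions):
  position 17–19: pzz
  position 25–27: pzz
  position 35–37: pzz

3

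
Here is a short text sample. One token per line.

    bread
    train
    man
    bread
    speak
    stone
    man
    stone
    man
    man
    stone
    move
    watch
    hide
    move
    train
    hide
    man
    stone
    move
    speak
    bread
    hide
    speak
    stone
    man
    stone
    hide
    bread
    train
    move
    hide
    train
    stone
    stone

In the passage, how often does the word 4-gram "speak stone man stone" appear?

2

Scanning the 32 overlapping 4-gram windows for "speak stone man stone":
  position 5–8: speak stone man stone
  position 24–27: speak stone man stone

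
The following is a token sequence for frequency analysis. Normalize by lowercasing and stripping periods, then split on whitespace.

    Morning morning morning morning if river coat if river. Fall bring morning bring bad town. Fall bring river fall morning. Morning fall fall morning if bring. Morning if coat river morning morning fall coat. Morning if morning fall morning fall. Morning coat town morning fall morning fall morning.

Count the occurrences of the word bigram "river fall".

2

Scanning the 47 overlapping bigram windows for "river fall":
  position 9–10: river fall
  position 18–19: river fall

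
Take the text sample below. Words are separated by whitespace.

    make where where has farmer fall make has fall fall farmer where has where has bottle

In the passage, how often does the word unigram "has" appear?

Scanning the 16 tokens for "has":
  position 4: has
  position 8: has
  position 13: has
  position 15: has

4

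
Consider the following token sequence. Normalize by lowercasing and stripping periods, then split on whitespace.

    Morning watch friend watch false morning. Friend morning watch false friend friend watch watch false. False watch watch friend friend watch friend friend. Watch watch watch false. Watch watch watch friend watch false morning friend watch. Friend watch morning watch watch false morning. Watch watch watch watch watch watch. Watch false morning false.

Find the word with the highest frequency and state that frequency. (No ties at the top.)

"watch", 26 times

Unigram frequencies (highest first):
  watch: 26
  friend: 11
  false: 9
  morning: 7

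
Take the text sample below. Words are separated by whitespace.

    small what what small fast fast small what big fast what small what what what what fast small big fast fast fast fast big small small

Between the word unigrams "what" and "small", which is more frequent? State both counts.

"what": 8 occurrences
"small": 7 occurrences

"what" (8 vs 7)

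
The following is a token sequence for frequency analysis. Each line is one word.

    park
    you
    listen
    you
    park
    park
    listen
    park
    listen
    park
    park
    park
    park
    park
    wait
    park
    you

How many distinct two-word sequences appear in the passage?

17 tokens → 16 bigram windows in total.
Repeated bigrams (each contributes count−1 duplicates):
  park park: 5
  listen park: 2
  park listen: 2
  park you: 2
7 duplicate windows → 16 − 7 = 9 distinct.

9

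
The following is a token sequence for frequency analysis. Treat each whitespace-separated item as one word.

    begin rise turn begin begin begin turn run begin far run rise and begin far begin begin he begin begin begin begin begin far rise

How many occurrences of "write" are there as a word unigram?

0

Scanning the 25 tokens for "write":
  (none found)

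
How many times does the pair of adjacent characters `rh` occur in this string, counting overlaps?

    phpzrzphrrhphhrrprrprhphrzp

Sliding a length-2 window over the 27 characters (26 positions):
  position 10–11: rh
  position 21–22: rh

2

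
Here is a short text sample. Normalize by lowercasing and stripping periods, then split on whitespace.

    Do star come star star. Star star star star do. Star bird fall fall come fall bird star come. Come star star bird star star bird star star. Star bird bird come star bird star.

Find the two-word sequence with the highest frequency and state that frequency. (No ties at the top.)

"star star", 9 times

Bigram frequencies (highest first):
  star star: 9
  star bird: 5
  bird star: 4
  come star: 3
  do star: 2
  star come: 2
  … (9 more, each ≤ 1)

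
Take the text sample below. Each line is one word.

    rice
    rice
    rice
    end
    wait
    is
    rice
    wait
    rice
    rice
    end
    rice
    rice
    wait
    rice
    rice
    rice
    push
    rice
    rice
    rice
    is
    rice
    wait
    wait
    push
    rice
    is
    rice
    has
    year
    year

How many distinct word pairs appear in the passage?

16

32 tokens → 31 bigram windows in total.
Repeated bigrams (each contributes count−1 duplicates):
  rice rice: 8
  is rice: 3
  rice wait: 3
  push rice: 2
  rice end: 2
  rice is: 2
  wait rice: 2
15 duplicate windows → 31 − 15 = 16 distinct.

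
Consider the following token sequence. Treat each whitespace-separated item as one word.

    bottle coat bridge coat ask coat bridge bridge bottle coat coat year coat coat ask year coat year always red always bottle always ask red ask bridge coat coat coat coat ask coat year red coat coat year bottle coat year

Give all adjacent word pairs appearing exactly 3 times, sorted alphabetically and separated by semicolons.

Bigram counts meeting the condition (exactly 3 times):
  bottle coat: 3
  coat ask: 3

bottle coat; coat ask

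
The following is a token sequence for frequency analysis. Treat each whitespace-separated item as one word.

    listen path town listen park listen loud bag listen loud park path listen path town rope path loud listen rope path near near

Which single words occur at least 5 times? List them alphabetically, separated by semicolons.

Unigram counts meeting the condition (at least 5 times):
  listen: 6
  path: 5

listen; path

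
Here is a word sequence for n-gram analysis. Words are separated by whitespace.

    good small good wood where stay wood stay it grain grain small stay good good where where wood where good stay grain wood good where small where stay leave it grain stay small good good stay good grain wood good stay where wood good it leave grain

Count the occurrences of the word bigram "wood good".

Scanning the 46 overlapping bigram windows for "wood good":
  position 23–24: wood good
  position 39–40: wood good
  position 43–44: wood good

3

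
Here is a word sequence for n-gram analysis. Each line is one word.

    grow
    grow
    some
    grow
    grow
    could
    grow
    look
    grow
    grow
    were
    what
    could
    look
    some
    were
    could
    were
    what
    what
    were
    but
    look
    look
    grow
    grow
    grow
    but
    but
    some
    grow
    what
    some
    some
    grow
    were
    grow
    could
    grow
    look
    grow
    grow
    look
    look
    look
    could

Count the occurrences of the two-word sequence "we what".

Scanning the 45 overlapping bigram windows for "we what":
  (none found)

0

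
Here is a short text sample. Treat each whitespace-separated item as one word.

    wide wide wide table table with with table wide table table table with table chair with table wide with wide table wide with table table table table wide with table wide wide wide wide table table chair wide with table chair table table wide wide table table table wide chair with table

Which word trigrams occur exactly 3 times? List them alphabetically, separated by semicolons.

table table wide; table wide with; wide wide table; wide wide wide; wide with table; with table wide

Trigram counts meeting the condition (exactly 3 times):
  table table wide: 3
  table wide with: 3
  wide wide table: 3
  wide wide wide: 3
  wide with table: 3
  with table wide: 3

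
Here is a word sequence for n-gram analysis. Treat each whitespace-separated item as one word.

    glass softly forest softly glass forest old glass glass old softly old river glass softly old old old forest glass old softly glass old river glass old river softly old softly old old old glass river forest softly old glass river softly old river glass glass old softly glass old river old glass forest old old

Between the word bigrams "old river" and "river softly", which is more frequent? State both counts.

"old river": 5 occurrences
"river softly": 2 occurrences

"old river" (5 vs 2)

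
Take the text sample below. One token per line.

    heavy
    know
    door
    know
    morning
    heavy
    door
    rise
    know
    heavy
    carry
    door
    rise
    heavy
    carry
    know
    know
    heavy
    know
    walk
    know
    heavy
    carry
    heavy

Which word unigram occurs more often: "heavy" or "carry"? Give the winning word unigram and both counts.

"heavy" (7 vs 3)

"heavy": 7 occurrences
"carry": 3 occurrences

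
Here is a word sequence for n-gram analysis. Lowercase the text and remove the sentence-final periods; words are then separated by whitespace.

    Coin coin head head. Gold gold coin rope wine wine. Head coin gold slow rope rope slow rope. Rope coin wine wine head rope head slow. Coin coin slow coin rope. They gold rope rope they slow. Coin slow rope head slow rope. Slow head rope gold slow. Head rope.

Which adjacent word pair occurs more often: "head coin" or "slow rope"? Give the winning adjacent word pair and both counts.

"head coin": 1 occurrence
"slow rope": 4 occurrences

"slow rope" (4 vs 1)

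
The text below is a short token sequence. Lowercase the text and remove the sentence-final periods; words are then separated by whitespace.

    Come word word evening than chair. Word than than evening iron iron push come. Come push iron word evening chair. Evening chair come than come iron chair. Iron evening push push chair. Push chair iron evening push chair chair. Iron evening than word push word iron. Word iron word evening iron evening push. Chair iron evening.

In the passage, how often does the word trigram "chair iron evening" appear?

4

Scanning the 54 overlapping trigram windows for "chair iron evening":
  position 27–29: chair iron evening
  position 34–36: chair iron evening
  position 39–41: chair iron evening
  position 54–56: chair iron evening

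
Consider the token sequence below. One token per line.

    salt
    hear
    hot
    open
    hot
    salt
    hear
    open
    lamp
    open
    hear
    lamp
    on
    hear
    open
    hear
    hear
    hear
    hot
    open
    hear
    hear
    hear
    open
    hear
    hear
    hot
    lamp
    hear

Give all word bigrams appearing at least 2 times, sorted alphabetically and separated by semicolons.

hear hear; hear hot; hear open; hot open; open hear; salt hear

Bigram counts meeting the condition (at least 2 times):
  hear hear: 5
  hear hot: 3
  hear open: 3
  hot open: 2
  open hear: 4
  salt hear: 2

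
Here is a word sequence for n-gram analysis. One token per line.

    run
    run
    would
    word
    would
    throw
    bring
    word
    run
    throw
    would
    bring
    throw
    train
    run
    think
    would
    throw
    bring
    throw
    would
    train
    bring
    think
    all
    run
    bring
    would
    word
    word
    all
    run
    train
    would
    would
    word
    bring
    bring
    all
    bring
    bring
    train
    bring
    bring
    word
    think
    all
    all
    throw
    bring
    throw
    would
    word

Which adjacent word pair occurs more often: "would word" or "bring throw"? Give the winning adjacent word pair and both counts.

"would word" (4 vs 3)

"would word": 4 occurrences
"bring throw": 3 occurrences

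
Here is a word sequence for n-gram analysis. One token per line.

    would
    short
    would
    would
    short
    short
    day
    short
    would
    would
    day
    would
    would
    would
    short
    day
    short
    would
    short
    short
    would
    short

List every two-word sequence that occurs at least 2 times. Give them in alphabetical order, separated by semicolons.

day short; short day; short short; short would; would short; would would

Bigram counts meeting the condition (at least 2 times):
  day short: 2
  short day: 2
  short short: 2
  short would: 4
  would short: 5
  would would: 4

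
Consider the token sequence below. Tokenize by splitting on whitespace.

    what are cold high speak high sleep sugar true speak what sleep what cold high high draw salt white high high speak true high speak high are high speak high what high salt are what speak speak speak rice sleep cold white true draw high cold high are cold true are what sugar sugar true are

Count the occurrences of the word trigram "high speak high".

Scanning the 54 overlapping trigram windows for "high speak high":
  position 4–6: high speak high
  position 24–26: high speak high
  position 28–30: high speak high

3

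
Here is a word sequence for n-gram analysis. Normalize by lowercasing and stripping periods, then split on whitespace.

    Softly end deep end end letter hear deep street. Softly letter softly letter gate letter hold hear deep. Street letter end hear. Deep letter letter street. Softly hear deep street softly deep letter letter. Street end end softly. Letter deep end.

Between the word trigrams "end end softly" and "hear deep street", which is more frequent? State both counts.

"hear deep street" (3 vs 1)

"end end softly": 1 occurrence
"hear deep street": 3 occurrences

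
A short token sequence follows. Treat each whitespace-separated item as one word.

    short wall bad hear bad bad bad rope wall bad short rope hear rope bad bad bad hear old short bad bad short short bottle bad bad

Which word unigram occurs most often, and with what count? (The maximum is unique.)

"bad", 12 times

Unigram frequencies (highest first):
  bad: 12
  short: 5
  hear: 3
  rope: 3
  wall: 2
  old: 1
  … (1 more, each ≤ 1)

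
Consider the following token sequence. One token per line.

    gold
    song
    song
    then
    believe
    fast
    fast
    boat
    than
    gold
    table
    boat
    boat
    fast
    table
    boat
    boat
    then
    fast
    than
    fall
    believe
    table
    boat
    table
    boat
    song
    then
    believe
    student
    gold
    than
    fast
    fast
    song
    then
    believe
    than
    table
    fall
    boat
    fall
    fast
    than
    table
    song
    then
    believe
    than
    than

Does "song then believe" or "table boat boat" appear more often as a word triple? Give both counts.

"song then believe": 4 occurrences
"table boat boat": 2 occurrences

"song then believe" (4 vs 2)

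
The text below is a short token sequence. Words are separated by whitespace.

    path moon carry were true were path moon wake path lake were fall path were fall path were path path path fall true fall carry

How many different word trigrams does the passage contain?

21

25 tokens → 23 trigram windows in total.
Repeated trigrams (each contributes count−1 duplicates):
  fall path were: 2
  were fall path: 2
2 duplicate windows → 23 − 2 = 21 distinct.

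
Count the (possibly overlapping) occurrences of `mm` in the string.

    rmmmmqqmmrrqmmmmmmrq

Sliding a length-2 window over the 20 characters (19 positions):
  position 2–3: mm
  position 3–4: mm
  position 4–5: mm
  position 8–9: mm
  position 13–14: mm
  position 14–15: mm
  position 15–16: mm
  position 16–17: mm
  position 17–18: mm

9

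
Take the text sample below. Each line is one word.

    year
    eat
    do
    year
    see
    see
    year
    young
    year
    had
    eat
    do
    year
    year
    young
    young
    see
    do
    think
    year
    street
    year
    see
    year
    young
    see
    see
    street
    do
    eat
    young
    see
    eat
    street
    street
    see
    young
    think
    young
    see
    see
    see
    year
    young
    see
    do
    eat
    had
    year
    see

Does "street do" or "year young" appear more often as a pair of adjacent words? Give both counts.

"year young" (4 vs 1)

"street do": 1 occurrence
"year young": 4 occurrences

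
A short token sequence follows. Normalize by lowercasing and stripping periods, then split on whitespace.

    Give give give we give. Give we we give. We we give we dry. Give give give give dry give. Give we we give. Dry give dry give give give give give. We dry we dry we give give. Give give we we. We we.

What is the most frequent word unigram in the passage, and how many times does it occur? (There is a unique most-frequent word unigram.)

Unigram frequencies (highest first):
  give: 24
  we: 15
  dry: 6

"give", 24 times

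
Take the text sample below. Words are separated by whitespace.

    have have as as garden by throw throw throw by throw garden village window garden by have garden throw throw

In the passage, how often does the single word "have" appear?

Scanning the 20 tokens for "have":
  position 1: have
  position 2: have
  position 17: have

3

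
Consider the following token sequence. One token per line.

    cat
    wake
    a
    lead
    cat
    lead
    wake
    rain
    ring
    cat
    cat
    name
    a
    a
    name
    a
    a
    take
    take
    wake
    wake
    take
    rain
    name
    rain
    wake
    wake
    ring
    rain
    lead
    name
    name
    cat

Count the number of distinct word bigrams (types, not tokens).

33 tokens → 32 bigram windows in total.
Repeated bigrams (each contributes count−1 duplicates):
  a a: 2
  name a: 2
  wake wake: 2
3 duplicate windows → 32 − 3 = 29 distinct.

29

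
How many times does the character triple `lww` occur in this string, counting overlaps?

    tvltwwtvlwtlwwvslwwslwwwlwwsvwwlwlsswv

4

Sliding a length-3 window over the 38 characters (36 positions):
  position 12–14: lww
  position 17–19: lww
  position 21–23: lww
  position 25–27: lww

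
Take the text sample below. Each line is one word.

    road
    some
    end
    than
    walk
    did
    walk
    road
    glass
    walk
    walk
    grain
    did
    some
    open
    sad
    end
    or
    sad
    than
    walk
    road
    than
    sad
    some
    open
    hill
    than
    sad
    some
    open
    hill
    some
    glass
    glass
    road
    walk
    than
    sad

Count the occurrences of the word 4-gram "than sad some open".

2

Scanning the 36 overlapping 4-gram windows for "than sad some open":
  position 23–26: than sad some open
  position 28–31: than sad some open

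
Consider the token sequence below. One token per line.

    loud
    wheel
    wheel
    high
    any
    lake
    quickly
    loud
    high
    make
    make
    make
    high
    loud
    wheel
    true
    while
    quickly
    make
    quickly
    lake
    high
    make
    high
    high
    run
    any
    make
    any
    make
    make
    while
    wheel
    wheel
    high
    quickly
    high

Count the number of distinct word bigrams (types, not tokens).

37 tokens → 36 bigram windows in total.
Repeated bigrams (each contributes count−1 duplicates):
  make make: 3
  any make: 2
  high make: 2
  loud wheel: 2
  make high: 2
  wheel high: 2
  wheel wheel: 2
8 duplicate windows → 36 − 8 = 28 distinct.

28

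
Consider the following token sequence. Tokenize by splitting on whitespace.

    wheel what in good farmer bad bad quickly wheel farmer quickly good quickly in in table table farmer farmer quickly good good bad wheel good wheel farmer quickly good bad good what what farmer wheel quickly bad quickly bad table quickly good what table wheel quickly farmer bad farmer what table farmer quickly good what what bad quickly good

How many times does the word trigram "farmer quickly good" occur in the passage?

Scanning the 57 overlapping trigram windows for "farmer quickly good":
  position 10–12: farmer quickly good
  position 19–21: farmer quickly good
  position 27–29: farmer quickly good
  position 52–54: farmer quickly good

4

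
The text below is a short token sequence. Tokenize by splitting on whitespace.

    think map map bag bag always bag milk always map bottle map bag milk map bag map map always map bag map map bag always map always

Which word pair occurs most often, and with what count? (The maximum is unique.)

Bigram frequencies (highest first):
  map bag: 5
  map map: 3
  always map: 3
  bag always: 2
  bag milk: 2
  bag map: 2
  … (8 more, each ≤ 2)

"map bag", 5 times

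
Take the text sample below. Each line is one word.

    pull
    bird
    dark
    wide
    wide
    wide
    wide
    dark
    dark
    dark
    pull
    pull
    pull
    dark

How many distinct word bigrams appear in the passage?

14 tokens → 13 bigram windows in total.
Repeated bigrams (each contributes count−1 duplicates):
  wide wide: 3
  dark dark: 2
  pull pull: 2
4 duplicate windows → 13 − 4 = 9 distinct.

9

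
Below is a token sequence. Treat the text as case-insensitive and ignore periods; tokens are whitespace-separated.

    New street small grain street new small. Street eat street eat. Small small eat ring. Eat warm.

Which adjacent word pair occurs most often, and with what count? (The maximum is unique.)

Bigram frequencies (highest first):
  street eat: 2
  new street: 1
  street small: 1
  small grain: 1
  grain street: 1
  street new: 1
  … (9 more, each ≤ 1)

"street eat", 2 times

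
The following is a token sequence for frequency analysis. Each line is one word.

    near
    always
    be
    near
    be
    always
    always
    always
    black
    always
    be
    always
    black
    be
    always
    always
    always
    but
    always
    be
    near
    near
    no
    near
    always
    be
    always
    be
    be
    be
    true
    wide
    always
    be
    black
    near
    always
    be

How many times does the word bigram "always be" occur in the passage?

Scanning the 37 overlapping bigram windows for "always be":
  position 2–3: always be
  position 10–11: always be
  position 19–20: always be
  position 25–26: always be
  position 27–28: always be
  position 33–34: always be
  position 37–38: always be

7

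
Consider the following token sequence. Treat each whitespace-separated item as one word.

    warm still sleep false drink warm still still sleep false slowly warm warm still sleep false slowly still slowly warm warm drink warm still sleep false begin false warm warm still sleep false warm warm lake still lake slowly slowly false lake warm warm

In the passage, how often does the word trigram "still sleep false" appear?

Scanning the 42 overlapping trigram windows for "still sleep false":
  position 2–4: still sleep false
  position 8–10: still sleep false
  position 14–16: still sleep false
  position 24–26: still sleep false
  position 31–33: still sleep false

5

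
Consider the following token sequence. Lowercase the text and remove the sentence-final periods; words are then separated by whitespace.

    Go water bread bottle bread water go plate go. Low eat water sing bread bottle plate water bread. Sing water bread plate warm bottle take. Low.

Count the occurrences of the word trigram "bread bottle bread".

1

Scanning the 24 overlapping trigram windows for "bread bottle bread":
  position 3–5: bread bottle bread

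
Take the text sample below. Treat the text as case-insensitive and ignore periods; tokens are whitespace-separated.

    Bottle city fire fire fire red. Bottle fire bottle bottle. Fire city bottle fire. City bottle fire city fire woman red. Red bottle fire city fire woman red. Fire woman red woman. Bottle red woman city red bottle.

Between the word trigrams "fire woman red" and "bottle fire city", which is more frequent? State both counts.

"fire woman red": 3 occurrences
"bottle fire city": 4 occurrences

"bottle fire city" (4 vs 3)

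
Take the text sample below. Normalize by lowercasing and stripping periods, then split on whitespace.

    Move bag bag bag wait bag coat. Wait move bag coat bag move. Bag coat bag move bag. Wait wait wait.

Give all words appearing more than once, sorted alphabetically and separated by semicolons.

bag; coat; move; wait

Unigram counts meeting the condition (more than once):
  bag: 9
  coat: 3
  move: 4
  wait: 5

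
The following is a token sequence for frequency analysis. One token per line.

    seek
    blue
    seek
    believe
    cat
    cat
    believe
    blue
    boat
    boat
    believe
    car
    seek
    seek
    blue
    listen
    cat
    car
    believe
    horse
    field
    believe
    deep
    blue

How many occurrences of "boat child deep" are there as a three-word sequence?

Scanning the 22 overlapping trigram windows for "boat child deep":
  (none found)

0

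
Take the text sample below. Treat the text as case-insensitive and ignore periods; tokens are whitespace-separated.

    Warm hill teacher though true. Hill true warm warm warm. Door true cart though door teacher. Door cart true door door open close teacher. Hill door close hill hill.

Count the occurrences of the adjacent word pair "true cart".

Scanning the 28 overlapping bigram windows for "true cart":
  position 12–13: true cart

1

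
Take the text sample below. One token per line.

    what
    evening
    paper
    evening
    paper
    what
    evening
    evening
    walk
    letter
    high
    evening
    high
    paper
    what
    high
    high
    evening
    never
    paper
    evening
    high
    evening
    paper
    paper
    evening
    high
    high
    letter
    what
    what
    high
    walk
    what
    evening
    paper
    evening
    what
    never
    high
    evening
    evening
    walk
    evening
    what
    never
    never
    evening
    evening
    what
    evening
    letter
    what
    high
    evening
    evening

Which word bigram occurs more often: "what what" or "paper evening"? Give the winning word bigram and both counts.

"paper evening" (4 vs 1)

"what what": 1 occurrence
"paper evening": 4 occurrences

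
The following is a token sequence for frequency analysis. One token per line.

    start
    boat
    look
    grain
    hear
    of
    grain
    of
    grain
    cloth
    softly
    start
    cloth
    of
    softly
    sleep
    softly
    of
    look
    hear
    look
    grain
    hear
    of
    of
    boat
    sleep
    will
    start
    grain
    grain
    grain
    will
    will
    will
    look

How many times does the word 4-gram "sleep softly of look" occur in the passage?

Scanning the 33 overlapping 4-gram windows for "sleep softly of look":
  position 16–19: sleep softly of look

1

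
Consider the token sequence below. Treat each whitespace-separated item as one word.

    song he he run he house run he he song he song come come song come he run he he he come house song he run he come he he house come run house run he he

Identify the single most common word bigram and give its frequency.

Bigram frequencies (highest first):
  he he: 6
  run he: 5
  song he: 3
  he run: 3
  he house: 2
  house run: 2
  … (11 more, each ≤ 2)

"he he", 6 times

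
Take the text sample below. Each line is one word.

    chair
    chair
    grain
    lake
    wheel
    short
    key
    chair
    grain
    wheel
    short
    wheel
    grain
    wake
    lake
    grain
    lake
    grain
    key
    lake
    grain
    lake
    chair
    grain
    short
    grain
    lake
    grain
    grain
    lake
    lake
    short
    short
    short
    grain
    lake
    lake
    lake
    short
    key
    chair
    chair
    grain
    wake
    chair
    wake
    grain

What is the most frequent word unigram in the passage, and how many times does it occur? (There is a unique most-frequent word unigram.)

"grain", 13 times

Unigram frequencies (highest first):
  grain: 13
  lake: 11
  chair: 7
  short: 7
  wheel: 3
  key: 3
  … (1 more, each ≤ 3)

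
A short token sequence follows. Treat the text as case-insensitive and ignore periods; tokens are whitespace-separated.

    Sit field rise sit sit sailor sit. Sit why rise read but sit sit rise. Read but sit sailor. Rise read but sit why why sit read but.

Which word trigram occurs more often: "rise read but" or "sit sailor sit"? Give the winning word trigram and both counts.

"rise read but": 3 occurrences
"sit sailor sit": 1 occurrence

"rise read but" (3 vs 1)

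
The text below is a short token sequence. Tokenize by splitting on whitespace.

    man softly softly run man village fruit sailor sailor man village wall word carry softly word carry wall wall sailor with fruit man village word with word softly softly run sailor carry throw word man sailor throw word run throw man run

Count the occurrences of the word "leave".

Scanning the 42 tokens for "leave":
  (none found)

0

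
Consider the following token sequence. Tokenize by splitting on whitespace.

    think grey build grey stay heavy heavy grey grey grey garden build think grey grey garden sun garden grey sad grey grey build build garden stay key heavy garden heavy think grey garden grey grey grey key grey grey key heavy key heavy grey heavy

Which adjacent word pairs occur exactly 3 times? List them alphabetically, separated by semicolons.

grey garden; key heavy; think grey

Bigram counts meeting the condition (exactly 3 times):
  grey garden: 3
  key heavy: 3
  think grey: 3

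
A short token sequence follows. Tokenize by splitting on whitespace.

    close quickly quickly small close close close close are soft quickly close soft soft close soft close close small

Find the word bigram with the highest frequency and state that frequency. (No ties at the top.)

Bigram frequencies (highest first):
  close close: 4
  close soft: 2
  soft close: 2
  close quickly: 1
  quickly quickly: 1
  quickly small: 1
  … (7 more, each ≤ 1)

"close close", 4 times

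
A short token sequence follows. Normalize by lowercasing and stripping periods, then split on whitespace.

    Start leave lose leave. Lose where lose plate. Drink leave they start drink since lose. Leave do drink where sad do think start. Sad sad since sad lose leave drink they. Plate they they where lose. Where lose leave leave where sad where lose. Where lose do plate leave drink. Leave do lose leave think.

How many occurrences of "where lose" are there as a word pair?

5

Scanning the 54 overlapping bigram windows for "where lose":
  position 6–7: where lose
  position 35–36: where lose
  position 37–38: where lose
  position 43–44: where lose
  position 45–46: where lose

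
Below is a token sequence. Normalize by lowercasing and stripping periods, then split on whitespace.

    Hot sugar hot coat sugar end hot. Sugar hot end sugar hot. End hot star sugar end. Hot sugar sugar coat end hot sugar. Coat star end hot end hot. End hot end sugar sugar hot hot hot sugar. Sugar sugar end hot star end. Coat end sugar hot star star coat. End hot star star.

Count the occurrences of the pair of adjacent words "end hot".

9

Scanning the 55 overlapping bigram windows for "end hot":
  position 6–7: end hot
  position 13–14: end hot
  position 17–18: end hot
  position 22–23: end hot
  position 27–28: end hot
  position 29–30: end hot
  position 31–32: end hot
  position 42–43: end hot
  position 53–54: end hot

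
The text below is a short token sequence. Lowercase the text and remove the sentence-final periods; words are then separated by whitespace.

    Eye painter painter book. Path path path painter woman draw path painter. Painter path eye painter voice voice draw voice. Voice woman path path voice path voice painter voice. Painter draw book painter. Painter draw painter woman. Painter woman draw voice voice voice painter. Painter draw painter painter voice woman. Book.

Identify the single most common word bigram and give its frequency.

"painter painter", 5 times

Bigram frequencies (highest first):
  painter painter: 5
  voice voice: 4
  path path: 3
  painter woman: 3
  painter voice: 3
  voice painter: 3
  … (20 more, each ≤ 3)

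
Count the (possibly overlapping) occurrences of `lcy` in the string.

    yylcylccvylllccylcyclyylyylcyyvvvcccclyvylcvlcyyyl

4

Sliding a length-3 window over the 50 characters (48 positions):
  position 3–5: lcy
  position 17–19: lcy
  position 27–29: lcy
  position 45–47: lcy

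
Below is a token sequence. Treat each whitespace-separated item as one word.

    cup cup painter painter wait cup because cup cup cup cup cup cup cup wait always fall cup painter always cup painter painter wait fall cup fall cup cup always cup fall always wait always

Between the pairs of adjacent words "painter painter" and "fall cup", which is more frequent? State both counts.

"fall cup" (3 vs 2)

"painter painter": 2 occurrences
"fall cup": 3 occurrences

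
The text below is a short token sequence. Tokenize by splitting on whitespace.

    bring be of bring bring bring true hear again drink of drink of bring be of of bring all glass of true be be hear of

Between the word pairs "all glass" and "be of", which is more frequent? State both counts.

"be of" (2 vs 1)

"all glass": 1 occurrence
"be of": 2 occurrences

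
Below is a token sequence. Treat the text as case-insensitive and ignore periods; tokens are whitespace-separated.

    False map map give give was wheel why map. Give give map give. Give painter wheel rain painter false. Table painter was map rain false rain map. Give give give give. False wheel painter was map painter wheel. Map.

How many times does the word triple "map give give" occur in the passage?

4

Scanning the 37 overlapping trigram windows for "map give give":
  position 3–5: map give give
  position 9–11: map give give
  position 12–14: map give give
  position 27–29: map give give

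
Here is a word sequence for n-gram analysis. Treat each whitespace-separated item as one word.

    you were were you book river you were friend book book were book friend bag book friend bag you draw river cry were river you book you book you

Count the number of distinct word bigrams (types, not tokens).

29 tokens → 28 bigram windows in total.
Repeated bigrams (each contributes count−1 duplicates):
  you book: 3
  book friend: 2
  book you: 2
  friend bag: 2
  river you: 2
  you were: 2
7 duplicate windows → 28 − 7 = 21 distinct.

21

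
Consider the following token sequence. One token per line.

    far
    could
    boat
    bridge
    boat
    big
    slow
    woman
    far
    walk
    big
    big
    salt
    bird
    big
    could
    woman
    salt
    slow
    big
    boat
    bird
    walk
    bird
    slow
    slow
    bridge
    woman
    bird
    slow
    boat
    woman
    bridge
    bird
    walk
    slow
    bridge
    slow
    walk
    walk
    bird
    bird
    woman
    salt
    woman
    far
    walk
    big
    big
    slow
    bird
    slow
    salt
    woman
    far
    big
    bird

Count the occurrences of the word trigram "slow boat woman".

Scanning the 55 overlapping trigram windows for "slow boat woman":
  position 30–32: slow boat woman

1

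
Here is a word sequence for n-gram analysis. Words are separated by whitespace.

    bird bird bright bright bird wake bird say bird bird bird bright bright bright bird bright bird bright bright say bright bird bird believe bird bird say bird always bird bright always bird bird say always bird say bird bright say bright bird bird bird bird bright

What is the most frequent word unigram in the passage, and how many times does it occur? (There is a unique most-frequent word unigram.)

"bird", 23 times

Unigram frequencies (highest first):
  bird: 23
  bright: 13
  say: 6
  always: 3
  wake: 1
  believe: 1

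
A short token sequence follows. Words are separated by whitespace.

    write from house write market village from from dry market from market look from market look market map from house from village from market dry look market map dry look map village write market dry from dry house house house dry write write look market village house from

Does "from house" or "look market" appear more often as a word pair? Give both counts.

"from house": 2 occurrences
"look market": 3 occurrences

"look market" (3 vs 2)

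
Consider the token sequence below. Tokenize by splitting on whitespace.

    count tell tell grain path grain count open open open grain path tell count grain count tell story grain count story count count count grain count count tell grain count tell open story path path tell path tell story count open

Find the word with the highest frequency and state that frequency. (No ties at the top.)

"count", 12 times

Unigram frequencies (highest first):
  count: 12
  tell: 8
  grain: 7
  path: 5
  open: 5
  story: 4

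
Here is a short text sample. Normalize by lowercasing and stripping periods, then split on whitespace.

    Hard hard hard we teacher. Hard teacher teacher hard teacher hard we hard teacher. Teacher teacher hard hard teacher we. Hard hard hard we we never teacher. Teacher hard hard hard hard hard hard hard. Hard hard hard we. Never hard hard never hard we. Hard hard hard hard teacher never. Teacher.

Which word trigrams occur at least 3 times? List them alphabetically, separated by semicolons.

Trigram counts meeting the condition (at least 3 times):
  hard hard hard: 12
  hard hard we: 3
  teacher teacher hard: 3

hard hard hard; hard hard we; teacher teacher hard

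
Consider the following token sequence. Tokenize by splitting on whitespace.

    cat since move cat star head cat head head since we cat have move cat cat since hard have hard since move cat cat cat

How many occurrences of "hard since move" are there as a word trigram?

1

Scanning the 23 overlapping trigram windows for "hard since move":
  position 20–22: hard since move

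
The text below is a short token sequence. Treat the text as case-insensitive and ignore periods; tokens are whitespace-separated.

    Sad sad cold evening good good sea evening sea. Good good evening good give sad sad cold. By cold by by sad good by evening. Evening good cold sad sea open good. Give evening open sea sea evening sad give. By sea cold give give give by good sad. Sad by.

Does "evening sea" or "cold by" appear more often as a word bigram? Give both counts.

"evening sea": 1 occurrence
"cold by": 2 occurrences

"cold by" (2 vs 1)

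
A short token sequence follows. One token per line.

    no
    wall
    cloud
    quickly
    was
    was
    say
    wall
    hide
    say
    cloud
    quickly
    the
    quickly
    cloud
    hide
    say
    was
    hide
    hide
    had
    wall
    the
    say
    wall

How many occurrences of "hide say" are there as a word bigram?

2

Scanning the 24 overlapping bigram windows for "hide say":
  position 9–10: hide say
  position 16–17: hide say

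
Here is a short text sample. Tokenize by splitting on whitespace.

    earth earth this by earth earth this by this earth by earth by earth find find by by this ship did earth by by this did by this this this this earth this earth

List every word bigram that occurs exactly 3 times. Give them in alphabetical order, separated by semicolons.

by earth; earth by; earth this; this earth; this this

Bigram counts meeting the condition (exactly 3 times):
  by earth: 3
  earth by: 3
  earth this: 3
  this earth: 3
  this this: 3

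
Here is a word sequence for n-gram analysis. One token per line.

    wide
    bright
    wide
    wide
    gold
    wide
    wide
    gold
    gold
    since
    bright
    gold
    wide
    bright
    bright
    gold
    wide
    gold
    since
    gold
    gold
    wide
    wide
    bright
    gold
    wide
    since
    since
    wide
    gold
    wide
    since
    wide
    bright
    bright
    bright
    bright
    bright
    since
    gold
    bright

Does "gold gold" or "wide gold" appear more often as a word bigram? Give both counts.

"gold gold": 2 occurrences
"wide gold": 4 occurrences

"wide gold" (4 vs 2)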